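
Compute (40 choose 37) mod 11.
2

Using Lucas' theorem:
Write n=40 and k=37 in base 11:
n in base 11: [3, 7]
k in base 11: [3, 4]
C(40,37) mod 11 = ∏ C(n_i, k_i) mod 11
Digit binomials (mod 11): C(3,3) = 1; C(7,4) = 35 ≡ 2
Product: 1 × 2 = 2 ≡ 2 (mod 11)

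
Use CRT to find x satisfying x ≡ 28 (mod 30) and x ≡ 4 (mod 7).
88

Using Chinese Remainder Theorem:
M = 30 × 7 = 210
M1 = 7, M2 = 30
y1 = 7^(-1) mod 30 = 13
y2 = 30^(-1) mod 7 = 4
x = (28×7×13 + 4×30×4) mod 210 = 88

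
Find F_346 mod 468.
55

Matrix identity: Q^n = [[F_(n+1), F_n], [F_n, F_(n-1)]] with Q = [[1,1],[1,0]].
n = 346 = 101011010₂. Square-and-multiply, entries mod 468:
Q^1 = [[1,1],[1,0]]
Q^2 = (Q^1)² = [[2,1],[1,1]]
Q^5 = (Q^2)²·Q = [[8,5],[5,3]]
Q^10 = (Q^5)² = [[89,55],[55,34]]
Q^21 = (Q^10)²·Q = [[395,182],[182,213]]
Q^43 = (Q^21)²·Q = [[285,77],[77,208]]
Q^86 = (Q^43)² = [[106,53],[53,53]]
Q^173 = (Q^86)²·Q = [[8,5],[5,3]]
Q^346 = (Q^173)² = [[89,55],[55,34]]
F_346 mod 468 = Q^346[0][1] = 55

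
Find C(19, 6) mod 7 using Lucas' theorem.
0

Using Lucas' theorem:
Write n=19 and k=6 in base 7:
n in base 7: [2, 5]
k in base 7: [0, 6]
C(19,6) mod 7 = ∏ C(n_i, k_i) mod 7
Digit binomials (mod 7): C(2,0) = 1; C(5,6) = 0 (k_i > n_i)
Product: 1 × 0 = 0 ≡ 0 (mod 7)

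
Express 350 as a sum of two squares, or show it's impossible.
Not possible

Factorization: 350 = 2 × 5^2 × 7
By Fermat: n is sum of two squares iff every prime p ≡ 3 (mod 4) appears to even power.
Prime(s) ≡ 3 (mod 4) with odd exponent: [(7, 1)]
Therefore 350 cannot be expressed as a² + b².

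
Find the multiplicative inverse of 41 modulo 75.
11

gcd(41, 75) = 1, so the inverse exists.
Extended Euclidean algorithm on (75, 41):
75 = 1 × 41 + 34  ⟹  34 = (1)·75 + (-1)·41
41 = 1 × 34 + 7  ⟹  7 = (-1)·75 + (2)·41
34 = 4 × 7 + 6  ⟹  6 = (5)·75 + (-9)·41
7 = 1 × 6 + 1  ⟹  1 = (-6)·75 + (11)·41
So (11)·41 ≡ 1 (mod 75), i.e. 41^(-1) ≡ 11 (mod 75).
Check: 41 × 11 = 451 ≡ 1 (mod 75)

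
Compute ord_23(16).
11

23 is prime, so ord(16) divides φ(23) = 22.
Divisors of 22: 1, 2, 11, 22.
Repeated squaring: 16^1 ≡ 16, 16^2 ≡ 3, 16^4 ≡ 9, 16^8 ≡ 12, 16^16 ≡ 6 (mod 23).
Test 16^d mod 23 for each divisor d in increasing order:
16^1 ≡ 16
16^2 ≡ 3
16^11 = 16^8·16^2·16^1 ≡ 1  ← first divisor giving 1
The order is 11.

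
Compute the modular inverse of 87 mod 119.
26

gcd(87, 119) = 1, so the inverse exists.
Extended Euclidean algorithm on (119, 87):
119 = 1 × 87 + 32  ⟹  32 = (1)·119 + (-1)·87
87 = 2 × 32 + 23  ⟹  23 = (-2)·119 + (3)·87
32 = 1 × 23 + 9  ⟹  9 = (3)·119 + (-4)·87
23 = 2 × 9 + 5  ⟹  5 = (-8)·119 + (11)·87
9 = 1 × 5 + 4  ⟹  4 = (11)·119 + (-15)·87
5 = 1 × 4 + 1  ⟹  1 = (-19)·119 + (26)·87
So (26)·87 ≡ 1 (mod 119), i.e. 87^(-1) ≡ 26 (mod 119).
Check: 87 × 26 = 2262 ≡ 1 (mod 119)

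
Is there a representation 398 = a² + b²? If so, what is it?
Not possible

Factorization: 398 = 2 × 199
By Fermat: n is sum of two squares iff every prime p ≡ 3 (mod 4) appears to even power.
Prime(s) ≡ 3 (mod 4) with odd exponent: [(199, 1)]
Therefore 398 cannot be expressed as a² + b².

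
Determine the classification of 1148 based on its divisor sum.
abundant

Proper divisors of 1148: sum = 1 + 2 + 4 + 7 + 14 + 28 + 41 + 82 + 164 + 287 + 574 = 1204
Since 1204 > 1148, 1148 is abundant.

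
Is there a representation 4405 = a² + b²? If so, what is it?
7² + 66² (a=7, b=66)

Factorization: 4405 = 5 × 881
By Fermat: n is sum of two squares iff every prime p ≡ 3 (mod 4) appears to even power.
All primes ≡ 3 (mod 4) appear to even power.
Search a = 0, 1, 2, … for 4405 - a² a perfect square: first hit at a = 7: 4405 - 49 = 4356 = 66².
4405 = 7² + 66² = 49 + 4356 ✓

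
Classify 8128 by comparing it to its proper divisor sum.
perfect

Proper divisors of 8128: sum = 1 + 2 + 4 + 8 + 16 + 32 + 64 + 127 + 254 + 508 + 1016 + 2032 + 4064 = 8128
Since 8128 = 8128, 8128 is perfect.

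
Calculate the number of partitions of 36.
17977

p(n) counts ways to write n as a sum of positive integers (order ignored).
Euler's pentagonal recurrence: p(k) = p(k-1) + p(k-2) - p(k-5) - p(k-7) + p(k-12) + p(k-15) - ... (offsets j(3j∓1)/2, signs ++--, p(0)=1, p(<0)=0).
DP table for k = 0..35: p(0)=1, p(1)=1, p(2)=2, p(3)=3, p(4)=5, p(5)=7, p(6)=11, p(7)=15, p(8)=22, p(9)=30, p(10)=42, p(11)=56, p(12)=77, p(13)=101, p(14)=135, p(15)=176, p(16)=231, p(17)=297, p(18)=385, p(19)=490, p(20)=627, p(21)=792, p(22)=1002, p(23)=1255, p(24)=1575, p(25)=1958, p(26)=2436, p(27)=3010, p(28)=3718, p(29)=4565, p(30)=5604, p(31)=6842, p(32)=8349, p(33)=10143, p(34)=12310, p(35)=14883.
Final step: p(36) = p(35) + p(34) - p(31) - p(29) + p(24) + p(21) - p(14) - p(10) + p(1)
= 14883 + 12310 - 6842 - 4565 + 1575 + 792 - 135 - 42 + 1
= 17977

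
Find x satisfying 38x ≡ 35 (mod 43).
x ≡ 36 (mod 43)

gcd(38, 43) = 1, which divides 35, so solutions exist.
Find 38^(-1) mod 43 by the extended Euclidean algorithm:
43 = 1 × 38 + 5  ⟹  5 = (1)·43 + (-1)·38
38 = 7 × 5 + 3  ⟹  3 = (-7)·43 + (8)·38
5 = 1 × 3 + 2  ⟹  2 = (8)·43 + (-9)·38
3 = 1 × 2 + 1  ⟹  1 = (-15)·43 + (17)·38
So (17)·38 ≡ 1 (mod 43), i.e. 38^(-1) ≡ 17 (mod 43).
x ≡ 17 × 35 = 595 ≡ 36 (mod 43).
Check: 38 × 36 = 1368 ≡ 35 (mod 43).
Unique solution: x ≡ 36 (mod 43)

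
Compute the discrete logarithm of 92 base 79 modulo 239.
169

Baby-step giant-step with step n = ⌈√239⌉ = 16.
Baby steps 79^j mod 239 (j:value) for j=0..15: 0:1, 1:79, 2:27, 3:221, 4:12, 5:231, 6:85, 7:23, 8:144, 9:143, 10:64, 11:37, 12:55, 13:43, 14:51, 15:205.
Giant-step multiplier: 79^(-16) ≡ 79^(238-16) = 79^222 ≡ 109 (mod 239).
Giant steps γ_i = 92·109^i mod 239: γ_0=92, γ_1=229, γ_2=105, γ_3=212, γ_4=164, γ_5=190, γ_6=156, γ_7=35, γ_8=230, γ_9=214, γ_10=143 (in table at j=9).
x = i·n + j = 10·16 + 9 = 169.
Check: 79^169 ≡ 92 (mod 239).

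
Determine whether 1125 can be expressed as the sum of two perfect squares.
6² + 33² (a=6, b=33)

Factorization: 1125 = 3^2 × 5^3
By Fermat: n is sum of two squares iff every prime p ≡ 3 (mod 4) appears to even power.
All primes ≡ 3 (mod 4) appear to even power.
Search a = 0, 1, 2, … for 1125 - a² a perfect square: first hit at a = 6: 1125 - 36 = 1089 = 33².
1125 = 6² + 33² = 36 + 1089 ✓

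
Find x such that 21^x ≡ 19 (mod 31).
26

Baby-step giant-step with step n = ⌈√31⌉ = 6.
Baby steps 21^j mod 31 (j:value) for j=0..5: 0:1, 1:21, 2:7, 3:23, 4:18, 5:6.
Giant-step multiplier: 21^(-6) ≡ 21^(30-6) = 21^24 ≡ 16 (mod 31).
Giant steps γ_i = 19·16^i mod 31: γ_0=19, γ_1=25, γ_2=28, γ_3=14, γ_4=7 (in table at j=2).
x = i·n + j = 4·6 + 2 = 26.
Check: 21^26 ≡ 19 (mod 31).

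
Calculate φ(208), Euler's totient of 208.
96

208 = 2^4 × 13
φ(n) = n × ∏(1 - 1/p) for each prime p dividing n
φ(208) = 208 × (1 - 1/2) × (1 - 1/13) = 96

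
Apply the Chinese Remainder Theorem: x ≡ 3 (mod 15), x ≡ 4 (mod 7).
18

Using Chinese Remainder Theorem:
M = 15 × 7 = 105
M1 = 7, M2 = 15
y1 = 7^(-1) mod 15 = 13
y2 = 15^(-1) mod 7 = 1
x = (3×7×13 + 4×15×1) mod 105 = 18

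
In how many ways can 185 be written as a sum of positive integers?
1071823774337

p(n) counts ways to write n as a sum of positive integers (order ignored).
Euler's pentagonal recurrence: p(k) = p(k-1) + p(k-2) - p(k-5) - p(k-7) + p(k-12) + p(k-15) - ... (offsets j(3j∓1)/2, signs ++--, p(0)=1, p(<0)=0).
DP table for k = 0..184: p(0)=1, p(1)=1, p(2)=2, p(3)=3, p(4)=5, p(5)=7, p(6)=11, p(7)=15, p(8)=22, p(9)=30, p(10)=42, p(11)=56, p(12)=77, p(13)=101, p(14)=135, p(15)=176, p(16)=231, p(17)=297, p(18)=385, p(19)=490, p(20)=627, p(21)=792, p(22)=1002, p(23)=1255, p(24)=1575, p(25)=1958, p(26)=2436, p(27)=3010, p(28)=3718, p(29)=4565, p(30)=5604, p(31)=6842, p(32)=8349, p(33)=10143, p(34)=12310, p(35)=14883, p(36)=17977, p(37)=21637, p(38)=26015, p(39)=31185, p(40)=37338, p(41)=44583, p(42)=53174, p(43)=63261, p(44)=75175, p(45)=89134, p(46)=105558, p(47)=124754, p(48)=147273, p(49)=173525, p(50)=204226, p(51)=239943, p(52)=281589, p(53)=329931, p(54)=386155, p(55)=451276, p(56)=526823, p(57)=614154, p(58)=715220, p(59)=831820, p(60)=966467, p(61)=1121505, p(62)=1300156, p(63)=1505499, p(64)=1741630, p(65)=2012558, p(66)=2323520, p(67)=2679689, p(68)=3087735, p(69)=3554345, p(70)=4087968, p(71)=4697205, p(72)=5392783, p(73)=6185689, p(74)=7089500, p(75)=8118264, p(76)=9289091, p(77)=10619863, p(78)=12132164, p(79)=13848650, p(80)=15796476, p(81)=18004327, p(82)=20506255, p(83)=23338469, p(84)=26543660, p(85)=30167357, p(86)=34262962, p(87)=38887673, p(88)=44108109, p(89)=49995925, p(90)=56634173, p(91)=64112359, p(92)=72533807, p(93)=82010177, p(94)=92669720, p(95)=104651419, p(96)=118114304, p(97)=133230930, p(98)=150198136, p(99)=169229875, p(100)=190569292, p(101)=214481126, p(102)=241265379, p(103)=271248950, p(104)=304801365, p(105)=342325709, p(106)=384276336, p(107)=431149389, p(108)=483502844, p(109)=541946240, p(110)=607163746, p(111)=679903203, p(112)=761002156, p(113)=851376628, p(114)=952050665, p(115)=1064144451, p(116)=1188908248, p(117)=1327710076, p(118)=1482074143, p(119)=1653668665, p(120)=1844349560, p(121)=2056148051, p(122)=2291320912, p(123)=2552338241, p(124)=2841940500, p(125)=3163127352, p(126)=3519222692, p(127)=3913864295, p(128)=4351078600, p(129)=4835271870, p(130)=5371315400, p(131)=5964539504, p(132)=6620830889, p(133)=7346629512, p(134)=8149040695, p(135)=9035836076, p(136)=10015581680, p(137)=11097645016, p(138)=12292341831, p(139)=13610949895, p(140)=15065878135, p(141)=16670689208, p(142)=18440293320, p(143)=20390982757, p(144)=22540654445, p(145)=24908858009, p(146)=27517052599, p(147)=30388671978, p(148)=33549419497, p(149)=37027355200, p(150)=40853235313, p(151)=45060624582, p(152)=49686288421, p(153)=54770336324, p(154)=60356673280, p(155)=66493182097, p(156)=73232243759, p(157)=80630964769, p(158)=88751778802, p(159)=97662728555, p(160)=107438159466, p(161)=118159068427, p(162)=129913904637, p(163)=142798995930, p(164)=156919475295, p(165)=172389800255, p(166)=189334822579, p(167)=207890420102, p(168)=228204732751, p(169)=250438925115, p(170)=274768617130, p(171)=301384802048, p(172)=330495499613, p(173)=362326859895, p(174)=397125074750, p(175)=435157697830, p(176)=476715857290, p(177)=522115831195, p(178)=571701605655, p(179)=625846753120, p(180)=684957390936, p(181)=749474411781, p(182)=819876908323, p(183)=896684817527, p(184)=980462880430.
Final step: p(185) = p(184) + p(183) - p(180) - p(178) + p(173) + p(170) - p(163) - p(159) + p(150) + p(145) - p(134) - p(128) + p(115) + p(108) - p(93) - p(85) + p(68) + p(59) - p(40) - p(30) + p(9)
= 980462880430 + 896684817527 - 684957390936 - 571701605655 + 362326859895 + 274768617130 - 142798995930 - 97662728555 + 40853235313 + 24908858009 - 8149040695 - 4351078600 + 1064144451 + 483502844 - 82010177 - 30167357 + 3087735 + 831820 - 37338 - 5604 + 30
= 1071823774337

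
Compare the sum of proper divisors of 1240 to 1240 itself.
abundant

Proper divisors of 1240: sum = 1 + 2 + 4 + 5 + 8 + 10 + 20 + 31 + 40 + 62 + 124 + 155 + 248 + 310 + 620 = 1640
Since 1640 > 1240, 1240 is abundant.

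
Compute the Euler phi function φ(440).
160

440 = 2^3 × 5 × 11
φ(n) = n × ∏(1 - 1/p) for each prime p dividing n
φ(440) = 440 × (1 - 1/2) × (1 - 1/5) × (1 - 1/11) = 160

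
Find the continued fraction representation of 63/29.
[2; 5, 1, 4]

Euclidean algorithm steps:
63 = 2 × 29 + 5
29 = 5 × 5 + 4
5 = 1 × 4 + 1
4 = 4 × 1 + 0
Continued fraction: [2; 5, 1, 4]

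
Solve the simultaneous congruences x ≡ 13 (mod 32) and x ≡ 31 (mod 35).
941

Using Chinese Remainder Theorem:
M = 32 × 35 = 1120
M1 = 35, M2 = 32
y1 = 35^(-1) mod 32 = 11
y2 = 32^(-1) mod 35 = 23
x = (13×35×11 + 31×32×23) mod 1120 = 941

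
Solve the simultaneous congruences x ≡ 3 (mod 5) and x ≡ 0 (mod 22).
88

Using Chinese Remainder Theorem:
M = 5 × 22 = 110
M1 = 22, M2 = 5
y1 = 22^(-1) mod 5 = 3
y2 = 5^(-1) mod 22 = 9
x = (3×22×3 + 0×5×9) mod 110 = 88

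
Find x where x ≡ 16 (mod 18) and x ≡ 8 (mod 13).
34

Using Chinese Remainder Theorem:
M = 18 × 13 = 234
M1 = 13, M2 = 18
y1 = 13^(-1) mod 18 = 7
y2 = 18^(-1) mod 13 = 8
x = (16×13×7 + 8×18×8) mod 234 = 34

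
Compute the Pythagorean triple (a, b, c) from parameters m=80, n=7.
(6351, 1120, 6449)

Euclid's formula: a = m² - n², b = 2mn, c = m² + n²
m = 80, n = 7
a = 80² - 7² = 6400 - 49 = 6351
b = 2 × 80 × 7 = 1120
c = 80² + 7² = 6400 + 49 = 6449
Verification: 6351² + 1120² = 40335201 + 1254400 = 41589601 = 6449² ✓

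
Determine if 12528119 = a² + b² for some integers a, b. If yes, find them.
Not possible

Factorization: 12528119 = 59^3 × 61
By Fermat: n is sum of two squares iff every prime p ≡ 3 (mod 4) appears to even power.
Prime(s) ≡ 3 (mod 4) with odd exponent: [(59, 3)]
Therefore 12528119 cannot be expressed as a² + b².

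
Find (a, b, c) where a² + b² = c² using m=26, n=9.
(595, 468, 757)

Euclid's formula: a = m² - n², b = 2mn, c = m² + n²
m = 26, n = 9
a = 26² - 9² = 676 - 81 = 595
b = 2 × 26 × 9 = 468
c = 26² + 9² = 676 + 81 = 757
Verification: 595² + 468² = 354025 + 219024 = 573049 = 757² ✓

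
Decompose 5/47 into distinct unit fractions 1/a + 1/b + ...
1/10 + 1/157 + 1/73790

Greedy algorithm:
5/47: ceiling(47/5) = 10, use 1/10
3/470: ceiling(470/3) = 157, use 1/157
1/73790: ceiling(73790/1) = 73790, use 1/73790
Result: 5/47 = 1/10 + 1/157 + 1/73790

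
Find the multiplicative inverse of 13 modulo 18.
7

gcd(13, 18) = 1, so the inverse exists.
Extended Euclidean algorithm on (18, 13):
18 = 1 × 13 + 5  ⟹  5 = (1)·18 + (-1)·13
13 = 2 × 5 + 3  ⟹  3 = (-2)·18 + (3)·13
5 = 1 × 3 + 2  ⟹  2 = (3)·18 + (-4)·13
3 = 1 × 2 + 1  ⟹  1 = (-5)·18 + (7)·13
So (7)·13 ≡ 1 (mod 18), i.e. 13^(-1) ≡ 7 (mod 18).
Check: 13 × 7 = 91 ≡ 1 (mod 18)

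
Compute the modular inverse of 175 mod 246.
97

gcd(175, 246) = 1, so the inverse exists.
Extended Euclidean algorithm on (246, 175):
246 = 1 × 175 + 71  ⟹  71 = (1)·246 + (-1)·175
175 = 2 × 71 + 33  ⟹  33 = (-2)·246 + (3)·175
71 = 2 × 33 + 5  ⟹  5 = (5)·246 + (-7)·175
33 = 6 × 5 + 3  ⟹  3 = (-32)·246 + (45)·175
5 = 1 × 3 + 2  ⟹  2 = (37)·246 + (-52)·175
3 = 1 × 2 + 1  ⟹  1 = (-69)·246 + (97)·175
So (97)·175 ≡ 1 (mod 246), i.e. 175^(-1) ≡ 97 (mod 246).
Check: 175 × 97 = 16975 ≡ 1 (mod 246)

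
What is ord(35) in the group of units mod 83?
82

83 is prime, so ord(35) divides φ(83) = 82.
Divisors of 82: 1, 2, 41, 82.
Repeated squaring: 35^1 ≡ 35, 35^2 ≡ 63, 35^4 ≡ 68, 35^8 ≡ 59, 35^16 ≡ 78, 35^32 ≡ 25, 35^64 ≡ 44 (mod 83).
Test 35^d mod 83 for each divisor d in increasing order:
35^1 ≡ 35
35^2 ≡ 63
35^41 = 35^32·35^8·35^1 ≡ 82
35^82 = 35^64·35^16·35^2 ≡ 1  ← first divisor giving 1
The order is 82.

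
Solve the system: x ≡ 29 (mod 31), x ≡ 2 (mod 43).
432

Using Chinese Remainder Theorem:
M = 31 × 43 = 1333
M1 = 43, M2 = 31
y1 = 43^(-1) mod 31 = 13
y2 = 31^(-1) mod 43 = 25
x = (29×43×13 + 2×31×25) mod 1333 = 432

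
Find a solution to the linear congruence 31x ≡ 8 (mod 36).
x ≡ 20 (mod 36)

gcd(31, 36) = 1, which divides 8, so solutions exist.
Find 31^(-1) mod 36 by the extended Euclidean algorithm:
36 = 1 × 31 + 5  ⟹  5 = (1)·36 + (-1)·31
31 = 6 × 5 + 1  ⟹  1 = (-6)·36 + (7)·31
So (7)·31 ≡ 1 (mod 36), i.e. 31^(-1) ≡ 7 (mod 36).
x ≡ 7 × 8 = 56 ≡ 20 (mod 36).
Check: 31 × 20 = 620 ≡ 8 (mod 36).
Unique solution: x ≡ 20 (mod 36)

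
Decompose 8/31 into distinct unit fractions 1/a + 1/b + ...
1/4 + 1/124

Greedy algorithm:
8/31: ceiling(31/8) = 4, use 1/4
1/124: ceiling(124/1) = 124, use 1/124
Result: 8/31 = 1/4 + 1/124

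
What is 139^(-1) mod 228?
187

gcd(139, 228) = 1, so the inverse exists.
Extended Euclidean algorithm on (228, 139):
228 = 1 × 139 + 89  ⟹  89 = (1)·228 + (-1)·139
139 = 1 × 89 + 50  ⟹  50 = (-1)·228 + (2)·139
89 = 1 × 50 + 39  ⟹  39 = (2)·228 + (-3)·139
50 = 1 × 39 + 11  ⟹  11 = (-3)·228 + (5)·139
39 = 3 × 11 + 6  ⟹  6 = (11)·228 + (-18)·139
11 = 1 × 6 + 5  ⟹  5 = (-14)·228 + (23)·139
6 = 1 × 5 + 1  ⟹  1 = (25)·228 + (-41)·139
So (-41)·139 ≡ 1 (mod 228), i.e. 139^(-1) ≡ -41 ≡ 187 (mod 228).
Check: 139 × 187 = 25993 ≡ 1 (mod 228)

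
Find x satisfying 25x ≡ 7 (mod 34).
x ≡ 3 (mod 34)

gcd(25, 34) = 1, which divides 7, so solutions exist.
Find 25^(-1) mod 34 by the extended Euclidean algorithm:
34 = 1 × 25 + 9  ⟹  9 = (1)·34 + (-1)·25
25 = 2 × 9 + 7  ⟹  7 = (-2)·34 + (3)·25
9 = 1 × 7 + 2  ⟹  2 = (3)·34 + (-4)·25
7 = 3 × 2 + 1  ⟹  1 = (-11)·34 + (15)·25
So (15)·25 ≡ 1 (mod 34), i.e. 25^(-1) ≡ 15 (mod 34).
x ≡ 15 × 7 = 105 ≡ 3 (mod 34).
Check: 25 × 3 = 75 ≡ 7 (mod 34).
Unique solution: x ≡ 3 (mod 34)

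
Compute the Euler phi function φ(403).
360

403 = 13 × 31
φ(n) = n × ∏(1 - 1/p) for each prime p dividing n
φ(403) = 403 × (1 - 1/13) × (1 - 1/31) = 360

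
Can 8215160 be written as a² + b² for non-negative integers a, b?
Not possible

Factorization: 8215160 = 2^3 × 5 × 59^3
By Fermat: n is sum of two squares iff every prime p ≡ 3 (mod 4) appears to even power.
Prime(s) ≡ 3 (mod 4) with odd exponent: [(59, 3)]
Therefore 8215160 cannot be expressed as a² + b².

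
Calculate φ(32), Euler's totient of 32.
16

32 = 2^5
φ(n) = n × ∏(1 - 1/p) for each prime p dividing n
φ(32) = 32 × (1 - 1/2) = 16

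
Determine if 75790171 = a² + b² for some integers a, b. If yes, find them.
Not possible

Factorization: 75790171 = 37 × 127^3
By Fermat: n is sum of two squares iff every prime p ≡ 3 (mod 4) appears to even power.
Prime(s) ≡ 3 (mod 4) with odd exponent: [(127, 3)]
Therefore 75790171 cannot be expressed as a² + b².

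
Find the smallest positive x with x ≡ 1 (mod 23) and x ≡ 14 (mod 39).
599

Using Chinese Remainder Theorem:
M = 23 × 39 = 897
M1 = 39, M2 = 23
y1 = 39^(-1) mod 23 = 13
y2 = 23^(-1) mod 39 = 17
x = (1×39×13 + 14×23×17) mod 897 = 599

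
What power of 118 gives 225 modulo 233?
28

Baby-step giant-step with step n = ⌈√233⌉ = 16.
Baby steps 118^j mod 233 (j:value) for j=0..15: 0:1, 1:118, 2:177, 3:149, 4:107, 5:44, 6:66, 7:99, 8:32, 9:48, 10:72, 11:108, 12:162, 13:10, 14:15, 15:139.
Giant-step multiplier: 118^(-16) ≡ 118^(232-16) = 118^216 ≡ 38 (mod 233).
Giant steps γ_i = 225·38^i mod 233: γ_0=225, γ_1=162 (in table at j=12).
x = i·n + j = 1·16 + 12 = 28.
Check: 118^28 ≡ 225 (mod 233).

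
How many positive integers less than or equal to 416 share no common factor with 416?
192

416 = 2^5 × 13
φ(n) = n × ∏(1 - 1/p) for each prime p dividing n
φ(416) = 416 × (1 - 1/2) × (1 - 1/13) = 192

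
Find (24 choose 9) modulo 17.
0

Using Lucas' theorem:
Write n=24 and k=9 in base 17:
n in base 17: [1, 7]
k in base 17: [0, 9]
C(24,9) mod 17 = ∏ C(n_i, k_i) mod 17
Digit binomials (mod 17): C(1,0) = 1; C(7,9) = 0 (k_i > n_i)
Product: 1 × 0 = 0 ≡ 0 (mod 17)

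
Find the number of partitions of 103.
271248950

p(n) counts ways to write n as a sum of positive integers (order ignored).
Euler's pentagonal recurrence: p(k) = p(k-1) + p(k-2) - p(k-5) - p(k-7) + p(k-12) + p(k-15) - ... (offsets j(3j∓1)/2, signs ++--, p(0)=1, p(<0)=0).
DP table for k = 0..102: p(0)=1, p(1)=1, p(2)=2, p(3)=3, p(4)=5, p(5)=7, p(6)=11, p(7)=15, p(8)=22, p(9)=30, p(10)=42, p(11)=56, p(12)=77, p(13)=101, p(14)=135, p(15)=176, p(16)=231, p(17)=297, p(18)=385, p(19)=490, p(20)=627, p(21)=792, p(22)=1002, p(23)=1255, p(24)=1575, p(25)=1958, p(26)=2436, p(27)=3010, p(28)=3718, p(29)=4565, p(30)=5604, p(31)=6842, p(32)=8349, p(33)=10143, p(34)=12310, p(35)=14883, p(36)=17977, p(37)=21637, p(38)=26015, p(39)=31185, p(40)=37338, p(41)=44583, p(42)=53174, p(43)=63261, p(44)=75175, p(45)=89134, p(46)=105558, p(47)=124754, p(48)=147273, p(49)=173525, p(50)=204226, p(51)=239943, p(52)=281589, p(53)=329931, p(54)=386155, p(55)=451276, p(56)=526823, p(57)=614154, p(58)=715220, p(59)=831820, p(60)=966467, p(61)=1121505, p(62)=1300156, p(63)=1505499, p(64)=1741630, p(65)=2012558, p(66)=2323520, p(67)=2679689, p(68)=3087735, p(69)=3554345, p(70)=4087968, p(71)=4697205, p(72)=5392783, p(73)=6185689, p(74)=7089500, p(75)=8118264, p(76)=9289091, p(77)=10619863, p(78)=12132164, p(79)=13848650, p(80)=15796476, p(81)=18004327, p(82)=20506255, p(83)=23338469, p(84)=26543660, p(85)=30167357, p(86)=34262962, p(87)=38887673, p(88)=44108109, p(89)=49995925, p(90)=56634173, p(91)=64112359, p(92)=72533807, p(93)=82010177, p(94)=92669720, p(95)=104651419, p(96)=118114304, p(97)=133230930, p(98)=150198136, p(99)=169229875, p(100)=190569292, p(101)=214481126, p(102)=241265379.
Final step: p(103) = p(102) + p(101) - p(98) - p(96) + p(91) + p(88) - p(81) - p(77) + p(68) + p(63) - p(52) - p(46) + p(33) + p(26) - p(11) - p(3)
= 241265379 + 214481126 - 150198136 - 118114304 + 64112359 + 44108109 - 18004327 - 10619863 + 3087735 + 1505499 - 281589 - 105558 + 10143 + 2436 - 56 - 3
= 271248950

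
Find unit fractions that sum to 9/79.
1/9 + 1/356 + 1/253116

Greedy algorithm:
9/79: ceiling(79/9) = 9, use 1/9
2/711: ceiling(711/2) = 356, use 1/356
1/253116: ceiling(253116/1) = 253116, use 1/253116
Result: 9/79 = 1/9 + 1/356 + 1/253116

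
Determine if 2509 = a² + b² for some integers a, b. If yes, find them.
3² + 50² (a=3, b=50)

Factorization: 2509 = 13 × 193
By Fermat: n is sum of two squares iff every prime p ≡ 3 (mod 4) appears to even power.
All primes ≡ 3 (mod 4) appear to even power.
Search a = 0, 1, 2, … for 2509 - a² a perfect square: first hit at a = 3: 2509 - 9 = 2500 = 50².
2509 = 3² + 50² = 9 + 2500 ✓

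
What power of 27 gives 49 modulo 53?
24

Baby-step giant-step with step n = ⌈√53⌉ = 8.
Baby steps 27^j mod 53 (j:value) for j=0..7: 0:1, 1:27, 2:40, 3:20, 4:10, 5:5, 6:29, 7:41.
Giant-step multiplier: 27^(-8) ≡ 27^(52-8) = 27^44 ≡ 44 (mod 53).
Giant steps γ_i = 49·44^i mod 53: γ_0=49, γ_1=36, γ_2=47, γ_3=1 (in table at j=0).
x = i·n + j = 3·8 + 0 = 24.
Check: 27^24 ≡ 49 (mod 53).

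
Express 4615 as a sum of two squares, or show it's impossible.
Not possible

Factorization: 4615 = 5 × 13 × 71
By Fermat: n is sum of two squares iff every prime p ≡ 3 (mod 4) appears to even power.
Prime(s) ≡ 3 (mod 4) with odd exponent: [(71, 1)]
Therefore 4615 cannot be expressed as a² + b².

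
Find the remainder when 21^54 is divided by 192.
105

Repeated squaring. Binary of 54 = 110110.
21^1 ≡ 21 (mod 192); 21^2 ≡ 57 (mod 192); 21^4 ≡ 177 (mod 192); 21^8 ≡ 33 (mod 192); 21^16 ≡ 129 (mod 192); 21^32 ≡ 129 (mod 192)
21^54 = 21^2 × 21^4 × 21^16 × 21^32 ≡ 105 (mod 192)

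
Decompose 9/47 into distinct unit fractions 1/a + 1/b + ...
1/6 + 1/41 + 1/2313 + 1/8914302

Greedy algorithm:
9/47: ceiling(47/9) = 6, use 1/6
7/282: ceiling(282/7) = 41, use 1/41
5/11562: ceiling(11562/5) = 2313, use 1/2313
1/8914302: ceiling(8914302/1) = 8914302, use 1/8914302
Result: 9/47 = 1/6 + 1/41 + 1/2313 + 1/8914302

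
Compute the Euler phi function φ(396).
120

396 = 2^2 × 3^2 × 11
φ(n) = n × ∏(1 - 1/p) for each prime p dividing n
φ(396) = 396 × (1 - 1/2) × (1 - 1/3) × (1 - 1/11) = 120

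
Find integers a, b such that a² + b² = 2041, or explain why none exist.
4² + 45² (a=4, b=45)

Factorization: 2041 = 13 × 157
By Fermat: n is sum of two squares iff every prime p ≡ 3 (mod 4) appears to even power.
All primes ≡ 3 (mod 4) appear to even power.
Search a = 0, 1, 2, … for 2041 - a² a perfect square: first hit at a = 4: 2041 - 16 = 2025 = 45².
2041 = 4² + 45² = 16 + 2025 ✓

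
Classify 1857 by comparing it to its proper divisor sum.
deficient

Proper divisors of 1857: sum = 1 + 3 + 619 = 623
Since 623 < 1857, 1857 is deficient.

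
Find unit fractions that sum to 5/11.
1/3 + 1/9 + 1/99

Greedy algorithm:
5/11: ceiling(11/5) = 3, use 1/3
4/33: ceiling(33/4) = 9, use 1/9
1/99: ceiling(99/1) = 99, use 1/99
Result: 5/11 = 1/3 + 1/9 + 1/99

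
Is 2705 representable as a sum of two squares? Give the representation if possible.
1² + 52² (a=1, b=52)

Factorization: 2705 = 5 × 541
By Fermat: n is sum of two squares iff every prime p ≡ 3 (mod 4) appears to even power.
All primes ≡ 3 (mod 4) appear to even power.
Search a = 0, 1, 2, … for 2705 - a² a perfect square: first hit at a = 1: 2705 - 1 = 2704 = 52².
2705 = 1² + 52² = 1 + 2704 ✓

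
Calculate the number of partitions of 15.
176

p(n) counts ways to write n as a sum of positive integers (order ignored).
Euler's pentagonal recurrence: p(k) = p(k-1) + p(k-2) - p(k-5) - p(k-7) + p(k-12) + p(k-15) - ... (offsets j(3j∓1)/2, signs ++--, p(0)=1, p(<0)=0).
DP table for k = 0..14: p(0)=1, p(1)=1, p(2)=2, p(3)=3, p(4)=5, p(5)=7, p(6)=11, p(7)=15, p(8)=22, p(9)=30, p(10)=42, p(11)=56, p(12)=77, p(13)=101, p(14)=135.
Final step: p(15) = p(14) + p(13) - p(10) - p(8) + p(3) + p(0)
= 135 + 101 - 42 - 22 + 3 + 1
= 176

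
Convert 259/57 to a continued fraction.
[4; 1, 1, 5, 5]

Euclidean algorithm steps:
259 = 4 × 57 + 31
57 = 1 × 31 + 26
31 = 1 × 26 + 5
26 = 5 × 5 + 1
5 = 5 × 1 + 0
Continued fraction: [4; 1, 1, 5, 5]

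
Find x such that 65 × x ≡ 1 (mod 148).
41

gcd(65, 148) = 1, so the inverse exists.
Extended Euclidean algorithm on (148, 65):
148 = 2 × 65 + 18  ⟹  18 = (1)·148 + (-2)·65
65 = 3 × 18 + 11  ⟹  11 = (-3)·148 + (7)·65
18 = 1 × 11 + 7  ⟹  7 = (4)·148 + (-9)·65
11 = 1 × 7 + 4  ⟹  4 = (-7)·148 + (16)·65
7 = 1 × 4 + 3  ⟹  3 = (11)·148 + (-25)·65
4 = 1 × 3 + 1  ⟹  1 = (-18)·148 + (41)·65
So (41)·65 ≡ 1 (mod 148), i.e. 65^(-1) ≡ 41 (mod 148).
Check: 65 × 41 = 2665 ≡ 1 (mod 148)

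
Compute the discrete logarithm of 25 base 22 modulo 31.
20

Baby-step giant-step with step n = ⌈√31⌉ = 6.
Baby steps 22^j mod 31 (j:value) for j=0..5: 0:1, 1:22, 2:19, 3:15, 4:20, 5:6.
Giant-step multiplier: 22^(-6) ≡ 22^(30-6) = 22^24 ≡ 4 (mod 31).
Giant steps γ_i = 25·4^i mod 31: γ_0=25, γ_1=7, γ_2=28, γ_3=19 (in table at j=2).
x = i·n + j = 3·6 + 2 = 20.
Check: 22^20 ≡ 25 (mod 31).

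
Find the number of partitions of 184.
980462880430

p(n) counts ways to write n as a sum of positive integers (order ignored).
Euler's pentagonal recurrence: p(k) = p(k-1) + p(k-2) - p(k-5) - p(k-7) + p(k-12) + p(k-15) - ... (offsets j(3j∓1)/2, signs ++--, p(0)=1, p(<0)=0).
DP table for k = 0..183: p(0)=1, p(1)=1, p(2)=2, p(3)=3, p(4)=5, p(5)=7, p(6)=11, p(7)=15, p(8)=22, p(9)=30, p(10)=42, p(11)=56, p(12)=77, p(13)=101, p(14)=135, p(15)=176, p(16)=231, p(17)=297, p(18)=385, p(19)=490, p(20)=627, p(21)=792, p(22)=1002, p(23)=1255, p(24)=1575, p(25)=1958, p(26)=2436, p(27)=3010, p(28)=3718, p(29)=4565, p(30)=5604, p(31)=6842, p(32)=8349, p(33)=10143, p(34)=12310, p(35)=14883, p(36)=17977, p(37)=21637, p(38)=26015, p(39)=31185, p(40)=37338, p(41)=44583, p(42)=53174, p(43)=63261, p(44)=75175, p(45)=89134, p(46)=105558, p(47)=124754, p(48)=147273, p(49)=173525, p(50)=204226, p(51)=239943, p(52)=281589, p(53)=329931, p(54)=386155, p(55)=451276, p(56)=526823, p(57)=614154, p(58)=715220, p(59)=831820, p(60)=966467, p(61)=1121505, p(62)=1300156, p(63)=1505499, p(64)=1741630, p(65)=2012558, p(66)=2323520, p(67)=2679689, p(68)=3087735, p(69)=3554345, p(70)=4087968, p(71)=4697205, p(72)=5392783, p(73)=6185689, p(74)=7089500, p(75)=8118264, p(76)=9289091, p(77)=10619863, p(78)=12132164, p(79)=13848650, p(80)=15796476, p(81)=18004327, p(82)=20506255, p(83)=23338469, p(84)=26543660, p(85)=30167357, p(86)=34262962, p(87)=38887673, p(88)=44108109, p(89)=49995925, p(90)=56634173, p(91)=64112359, p(92)=72533807, p(93)=82010177, p(94)=92669720, p(95)=104651419, p(96)=118114304, p(97)=133230930, p(98)=150198136, p(99)=169229875, p(100)=190569292, p(101)=214481126, p(102)=241265379, p(103)=271248950, p(104)=304801365, p(105)=342325709, p(106)=384276336, p(107)=431149389, p(108)=483502844, p(109)=541946240, p(110)=607163746, p(111)=679903203, p(112)=761002156, p(113)=851376628, p(114)=952050665, p(115)=1064144451, p(116)=1188908248, p(117)=1327710076, p(118)=1482074143, p(119)=1653668665, p(120)=1844349560, p(121)=2056148051, p(122)=2291320912, p(123)=2552338241, p(124)=2841940500, p(125)=3163127352, p(126)=3519222692, p(127)=3913864295, p(128)=4351078600, p(129)=4835271870, p(130)=5371315400, p(131)=5964539504, p(132)=6620830889, p(133)=7346629512, p(134)=8149040695, p(135)=9035836076, p(136)=10015581680, p(137)=11097645016, p(138)=12292341831, p(139)=13610949895, p(140)=15065878135, p(141)=16670689208, p(142)=18440293320, p(143)=20390982757, p(144)=22540654445, p(145)=24908858009, p(146)=27517052599, p(147)=30388671978, p(148)=33549419497, p(149)=37027355200, p(150)=40853235313, p(151)=45060624582, p(152)=49686288421, p(153)=54770336324, p(154)=60356673280, p(155)=66493182097, p(156)=73232243759, p(157)=80630964769, p(158)=88751778802, p(159)=97662728555, p(160)=107438159466, p(161)=118159068427, p(162)=129913904637, p(163)=142798995930, p(164)=156919475295, p(165)=172389800255, p(166)=189334822579, p(167)=207890420102, p(168)=228204732751, p(169)=250438925115, p(170)=274768617130, p(171)=301384802048, p(172)=330495499613, p(173)=362326859895, p(174)=397125074750, p(175)=435157697830, p(176)=476715857290, p(177)=522115831195, p(178)=571701605655, p(179)=625846753120, p(180)=684957390936, p(181)=749474411781, p(182)=819876908323, p(183)=896684817527.
Final step: p(184) = p(183) + p(182) - p(179) - p(177) + p(172) + p(169) - p(162) - p(158) + p(149) + p(144) - p(133) - p(127) + p(114) + p(107) - p(92) - p(84) + p(67) + p(58) - p(39) - p(29) + p(8)
= 896684817527 + 819876908323 - 625846753120 - 522115831195 + 330495499613 + 250438925115 - 129913904637 - 88751778802 + 37027355200 + 22540654445 - 7346629512 - 3913864295 + 952050665 + 431149389 - 72533807 - 26543660 + 2679689 + 715220 - 31185 - 4565 + 22
= 980462880430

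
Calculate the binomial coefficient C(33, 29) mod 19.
13

Using Lucas' theorem:
Write n=33 and k=29 in base 19:
n in base 19: [1, 14]
k in base 19: [1, 10]
C(33,29) mod 19 = ∏ C(n_i, k_i) mod 19
Digit binomials (mod 19): C(1,1) = 1; C(14,10) = 1001 ≡ 13
Product: 1 × 13 = 13 ≡ 13 (mod 19)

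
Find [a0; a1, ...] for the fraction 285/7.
[40; 1, 2, 2]

Euclidean algorithm steps:
285 = 40 × 7 + 5
7 = 1 × 5 + 2
5 = 2 × 2 + 1
2 = 2 × 1 + 0
Continued fraction: [40; 1, 2, 2]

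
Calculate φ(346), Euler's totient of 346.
172

346 = 2 × 173
φ(n) = n × ∏(1 - 1/p) for each prime p dividing n
φ(346) = 346 × (1 - 1/2) × (1 - 1/173) = 172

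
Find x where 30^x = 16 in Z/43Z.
6

Baby-step giant-step with step n = ⌈√43⌉ = 7.
Baby steps 30^j mod 43 (j:value) for j=0..6: 0:1, 1:30, 2:40, 3:39, 4:9, 5:12, 6:16.
h = 16 is already in the table at j=6, so x = 6.
Check: 30^6 ≡ 16 (mod 43).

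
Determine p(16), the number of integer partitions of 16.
231

p(n) counts ways to write n as a sum of positive integers (order ignored).
Euler's pentagonal recurrence: p(k) = p(k-1) + p(k-2) - p(k-5) - p(k-7) + p(k-12) + p(k-15) - ... (offsets j(3j∓1)/2, signs ++--, p(0)=1, p(<0)=0).
DP table for k = 0..15: p(0)=1, p(1)=1, p(2)=2, p(3)=3, p(4)=5, p(5)=7, p(6)=11, p(7)=15, p(8)=22, p(9)=30, p(10)=42, p(11)=56, p(12)=77, p(13)=101, p(14)=135, p(15)=176.
Final step: p(16) = p(15) + p(14) - p(11) - p(9) + p(4) + p(1)
= 176 + 135 - 56 - 30 + 5 + 1
= 231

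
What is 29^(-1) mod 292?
141

gcd(29, 292) = 1, so the inverse exists.
Extended Euclidean algorithm on (292, 29):
292 = 10 × 29 + 2  ⟹  2 = (1)·292 + (-10)·29
29 = 14 × 2 + 1  ⟹  1 = (-14)·292 + (141)·29
So (141)·29 ≡ 1 (mod 292), i.e. 29^(-1) ≡ 141 (mod 292).
Check: 29 × 141 = 4089 ≡ 1 (mod 292)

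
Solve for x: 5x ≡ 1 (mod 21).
17

gcd(5, 21) = 1, so the inverse exists.
Extended Euclidean algorithm on (21, 5):
21 = 4 × 5 + 1  ⟹  1 = (1)·21 + (-4)·5
So (-4)·5 ≡ 1 (mod 21), i.e. 5^(-1) ≡ -4 ≡ 17 (mod 21).
Check: 5 × 17 = 85 ≡ 1 (mod 21)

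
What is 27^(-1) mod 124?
23

gcd(27, 124) = 1, so the inverse exists.
Extended Euclidean algorithm on (124, 27):
124 = 4 × 27 + 16  ⟹  16 = (1)·124 + (-4)·27
27 = 1 × 16 + 11  ⟹  11 = (-1)·124 + (5)·27
16 = 1 × 11 + 5  ⟹  5 = (2)·124 + (-9)·27
11 = 2 × 5 + 1  ⟹  1 = (-5)·124 + (23)·27
So (23)·27 ≡ 1 (mod 124), i.e. 27^(-1) ≡ 23 (mod 124).
Check: 27 × 23 = 621 ≡ 1 (mod 124)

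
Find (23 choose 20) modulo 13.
3

Using Lucas' theorem:
Write n=23 and k=20 in base 13:
n in base 13: [1, 10]
k in base 13: [1, 7]
C(23,20) mod 13 = ∏ C(n_i, k_i) mod 13
Digit binomials (mod 13): C(1,1) = 1; C(10,7) = 120 ≡ 3
Product: 1 × 3 = 3 ≡ 3 (mod 13)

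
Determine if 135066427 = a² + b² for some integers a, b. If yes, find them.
Not possible

Factorization: 135066427 = 29 × 167^3
By Fermat: n is sum of two squares iff every prime p ≡ 3 (mod 4) appears to even power.
Prime(s) ≡ 3 (mod 4) with odd exponent: [(167, 3)]
Therefore 135066427 cannot be expressed as a² + b².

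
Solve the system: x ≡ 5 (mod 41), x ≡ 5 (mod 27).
5

Using Chinese Remainder Theorem:
M = 41 × 27 = 1107
M1 = 27, M2 = 41
y1 = 27^(-1) mod 41 = 38
y2 = 41^(-1) mod 27 = 2
x = (5×27×38 + 5×41×2) mod 1107 = 5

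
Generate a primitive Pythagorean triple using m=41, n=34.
(525, 2788, 2837)

Euclid's formula: a = m² - n², b = 2mn, c = m² + n²
m = 41, n = 34
a = 41² - 34² = 1681 - 1156 = 525
b = 2 × 41 × 34 = 2788
c = 41² + 34² = 1681 + 1156 = 2837
Verification: 525² + 2788² = 275625 + 7772944 = 8048569 = 2837² ✓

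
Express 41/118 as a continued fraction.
[0; 2, 1, 7, 5]

Euclidean algorithm steps:
41 = 0 × 118 + 41
118 = 2 × 41 + 36
41 = 1 × 36 + 5
36 = 7 × 5 + 1
5 = 5 × 1 + 0
Continued fraction: [0; 2, 1, 7, 5]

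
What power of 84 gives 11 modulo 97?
38

Baby-step giant-step with step n = ⌈√97⌉ = 10.
Baby steps 84^j mod 97 (j:value) for j=0..9: 0:1, 1:84, 2:72, 3:34, 4:43, 5:23, 6:89, 7:7, 8:6, 9:19.
Giant-step multiplier: 84^(-10) ≡ 84^(96-10) = 84^86 ≡ 86 (mod 97).
Giant steps γ_i = 11·86^i mod 97: γ_0=11, γ_1=73, γ_2=70, γ_3=6 (in table at j=8).
x = i·n + j = 3·10 + 8 = 38.
Check: 84^38 ≡ 11 (mod 97).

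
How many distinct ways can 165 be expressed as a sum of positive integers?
172389800255

p(n) counts ways to write n as a sum of positive integers (order ignored).
Euler's pentagonal recurrence: p(k) = p(k-1) + p(k-2) - p(k-5) - p(k-7) + p(k-12) + p(k-15) - ... (offsets j(3j∓1)/2, signs ++--, p(0)=1, p(<0)=0).
DP table for k = 0..164: p(0)=1, p(1)=1, p(2)=2, p(3)=3, p(4)=5, p(5)=7, p(6)=11, p(7)=15, p(8)=22, p(9)=30, p(10)=42, p(11)=56, p(12)=77, p(13)=101, p(14)=135, p(15)=176, p(16)=231, p(17)=297, p(18)=385, p(19)=490, p(20)=627, p(21)=792, p(22)=1002, p(23)=1255, p(24)=1575, p(25)=1958, p(26)=2436, p(27)=3010, p(28)=3718, p(29)=4565, p(30)=5604, p(31)=6842, p(32)=8349, p(33)=10143, p(34)=12310, p(35)=14883, p(36)=17977, p(37)=21637, p(38)=26015, p(39)=31185, p(40)=37338, p(41)=44583, p(42)=53174, p(43)=63261, p(44)=75175, p(45)=89134, p(46)=105558, p(47)=124754, p(48)=147273, p(49)=173525, p(50)=204226, p(51)=239943, p(52)=281589, p(53)=329931, p(54)=386155, p(55)=451276, p(56)=526823, p(57)=614154, p(58)=715220, p(59)=831820, p(60)=966467, p(61)=1121505, p(62)=1300156, p(63)=1505499, p(64)=1741630, p(65)=2012558, p(66)=2323520, p(67)=2679689, p(68)=3087735, p(69)=3554345, p(70)=4087968, p(71)=4697205, p(72)=5392783, p(73)=6185689, p(74)=7089500, p(75)=8118264, p(76)=9289091, p(77)=10619863, p(78)=12132164, p(79)=13848650, p(80)=15796476, p(81)=18004327, p(82)=20506255, p(83)=23338469, p(84)=26543660, p(85)=30167357, p(86)=34262962, p(87)=38887673, p(88)=44108109, p(89)=49995925, p(90)=56634173, p(91)=64112359, p(92)=72533807, p(93)=82010177, p(94)=92669720, p(95)=104651419, p(96)=118114304, p(97)=133230930, p(98)=150198136, p(99)=169229875, p(100)=190569292, p(101)=214481126, p(102)=241265379, p(103)=271248950, p(104)=304801365, p(105)=342325709, p(106)=384276336, p(107)=431149389, p(108)=483502844, p(109)=541946240, p(110)=607163746, p(111)=679903203, p(112)=761002156, p(113)=851376628, p(114)=952050665, p(115)=1064144451, p(116)=1188908248, p(117)=1327710076, p(118)=1482074143, p(119)=1653668665, p(120)=1844349560, p(121)=2056148051, p(122)=2291320912, p(123)=2552338241, p(124)=2841940500, p(125)=3163127352, p(126)=3519222692, p(127)=3913864295, p(128)=4351078600, p(129)=4835271870, p(130)=5371315400, p(131)=5964539504, p(132)=6620830889, p(133)=7346629512, p(134)=8149040695, p(135)=9035836076, p(136)=10015581680, p(137)=11097645016, p(138)=12292341831, p(139)=13610949895, p(140)=15065878135, p(141)=16670689208, p(142)=18440293320, p(143)=20390982757, p(144)=22540654445, p(145)=24908858009, p(146)=27517052599, p(147)=30388671978, p(148)=33549419497, p(149)=37027355200, p(150)=40853235313, p(151)=45060624582, p(152)=49686288421, p(153)=54770336324, p(154)=60356673280, p(155)=66493182097, p(156)=73232243759, p(157)=80630964769, p(158)=88751778802, p(159)=97662728555, p(160)=107438159466, p(161)=118159068427, p(162)=129913904637, p(163)=142798995930, p(164)=156919475295.
Final step: p(165) = p(164) + p(163) - p(160) - p(158) + p(153) + p(150) - p(143) - p(139) + p(130) + p(125) - p(114) - p(108) + p(95) + p(88) - p(73) - p(65) + p(48) + p(39) - p(20) - p(10)
= 156919475295 + 142798995930 - 107438159466 - 88751778802 + 54770336324 + 40853235313 - 20390982757 - 13610949895 + 5371315400 + 3163127352 - 952050665 - 483502844 + 104651419 + 44108109 - 6185689 - 2012558 + 147273 + 31185 - 627 - 42
= 172389800255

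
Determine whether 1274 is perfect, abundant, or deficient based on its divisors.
deficient

Proper divisors of 1274: sum = 1 + 2 + 7 + 13 + 14 + 26 + 49 + 91 + 98 + 182 + 637 = 1120
Since 1120 < 1274, 1274 is deficient.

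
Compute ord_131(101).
65

131 is prime, so ord(101) divides φ(131) = 130.
Divisors of 130: 1, 2, 5, 10, 13, 26, 65, 130.
Repeated squaring: 101^1 ≡ 101, 101^2 ≡ 114, 101^4 ≡ 27, 101^8 ≡ 74, 101^16 ≡ 105, 101^32 ≡ 21, 101^64 ≡ 48, 101^128 ≡ 77 (mod 131).
Test 101^d mod 131 for each divisor d in increasing order:
101^1 ≡ 101
101^2 ≡ 114
101^5 = 101^4·101^1 ≡ 107
101^10 = 101^8·101^2 ≡ 52
101^13 = 101^8·101^4·101^1 ≡ 58
101^26 = 101^16·101^8·101^2 ≡ 89
101^65 = 101^64·101^1 ≡ 1  ← first divisor giving 1
The order is 65.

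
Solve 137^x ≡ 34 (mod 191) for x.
186

Baby-step giant-step with step n = ⌈√191⌉ = 14.
Baby steps 137^j mod 191 (j:value) for j=0..13: 0:1, 1:137, 2:51, 3:111, 4:118, 5:122, 6:97, 7:110, 8:172, 9:71, 10:177, 11:183, 12:50, 13:165.
Giant-step multiplier: 137^(-14) ≡ 137^(190-14) = 137^176 ≡ 134 (mod 191).
Giant steps γ_i = 34·134^i mod 191: γ_0=34, γ_1=163, γ_2=68, γ_3=135, γ_4=136, γ_5=79, γ_6=81, γ_7=158, γ_8=162, γ_9=125, γ_10=133, γ_11=59, γ_12=75, γ_13=118 (in table at j=4).
x = i·n + j = 13·14 + 4 = 186.
Check: 137^186 ≡ 34 (mod 191).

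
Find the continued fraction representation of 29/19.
[1; 1, 1, 9]

Euclidean algorithm steps:
29 = 1 × 19 + 10
19 = 1 × 10 + 9
10 = 1 × 9 + 1
9 = 9 × 1 + 0
Continued fraction: [1; 1, 1, 9]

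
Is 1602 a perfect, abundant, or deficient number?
abundant

Proper divisors of 1602: sum = 1 + 2 + 3 + 6 + 9 + 18 + 89 + 178 + 267 + 534 + 801 = 1908
Since 1908 > 1602, 1602 is abundant.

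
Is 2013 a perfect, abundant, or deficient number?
deficient

Proper divisors of 2013: sum = 1 + 3 + 11 + 33 + 61 + 183 + 671 = 963
Since 963 < 2013, 2013 is deficient.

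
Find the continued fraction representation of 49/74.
[0; 1, 1, 1, 24]

Euclidean algorithm steps:
49 = 0 × 74 + 49
74 = 1 × 49 + 25
49 = 1 × 25 + 24
25 = 1 × 24 + 1
24 = 24 × 1 + 0
Continued fraction: [0; 1, 1, 1, 24]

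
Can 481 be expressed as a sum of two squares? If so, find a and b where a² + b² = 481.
9² + 20² (a=9, b=20)

Factorization: 481 = 13 × 37
By Fermat: n is sum of two squares iff every prime p ≡ 3 (mod 4) appears to even power.
All primes ≡ 3 (mod 4) appear to even power.
Search a = 0, 1, 2, … for 481 - a² a perfect square: first hit at a = 9: 481 - 81 = 400 = 20².
481 = 9² + 20² = 81 + 400 ✓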